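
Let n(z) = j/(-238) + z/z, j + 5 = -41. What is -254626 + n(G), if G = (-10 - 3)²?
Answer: -30300352/119 ≈ -2.5462e+5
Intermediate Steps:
j = -46 (j = -5 - 41 = -46)
G = 169 (G = (-13)² = 169)
n(z) = 142/119 (n(z) = -46/(-238) + z/z = -46*(-1/238) + 1 = 23/119 + 1 = 142/119)
-254626 + n(G) = -254626 + 142/119 = -30300352/119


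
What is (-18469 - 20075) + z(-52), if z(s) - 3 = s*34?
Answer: -40309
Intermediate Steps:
z(s) = 3 + 34*s (z(s) = 3 + s*34 = 3 + 34*s)
(-18469 - 20075) + z(-52) = (-18469 - 20075) + (3 + 34*(-52)) = -38544 + (3 - 1768) = -38544 - 1765 = -40309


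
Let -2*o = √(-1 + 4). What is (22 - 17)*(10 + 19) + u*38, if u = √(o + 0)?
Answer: 145 + 19*I*√2*3^(¼) ≈ 145.0 + 35.363*I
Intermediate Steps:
o = -√3/2 (o = -√(-1 + 4)/2 = -√3/2 ≈ -0.86602)
u = I*(√2*3^(¼))/2 (u = √(-√3/2 + 0) = √(-√3/2) = I*(√2*3^(¼))/2 ≈ 0.9306*I)
(22 - 17)*(10 + 19) + u*38 = (22 - 17)*(10 + 19) + (I*√2*3^(¼)/2)*38 = 5*29 + 19*I*√2*3^(¼) = 145 + 19*I*√2*3^(¼)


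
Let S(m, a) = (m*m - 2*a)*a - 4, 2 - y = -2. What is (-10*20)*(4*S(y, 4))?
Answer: -22400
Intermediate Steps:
y = 4 (y = 2 - 1*(-2) = 2 + 2 = 4)
S(m, a) = -4 + a*(m² - 2*a) (S(m, a) = (m² - 2*a)*a - 4 = a*(m² - 2*a) - 4 = -4 + a*(m² - 2*a))
(-10*20)*(4*S(y, 4)) = (-10*20)*(4*(-4 - 2*4² + 4*4²)) = -800*(-4 - 2*16 + 4*16) = -800*(-4 - 32 + 64) = -800*28 = -200*112 = -22400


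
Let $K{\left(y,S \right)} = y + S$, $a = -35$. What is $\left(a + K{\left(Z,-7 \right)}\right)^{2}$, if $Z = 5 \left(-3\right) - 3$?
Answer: $3600$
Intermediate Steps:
$Z = -18$ ($Z = -15 - 3 = -18$)
$K{\left(y,S \right)} = S + y$
$\left(a + K{\left(Z,-7 \right)}\right)^{2} = \left(-35 - 25\right)^{2} = \left(-60\right)^{2} = 3600$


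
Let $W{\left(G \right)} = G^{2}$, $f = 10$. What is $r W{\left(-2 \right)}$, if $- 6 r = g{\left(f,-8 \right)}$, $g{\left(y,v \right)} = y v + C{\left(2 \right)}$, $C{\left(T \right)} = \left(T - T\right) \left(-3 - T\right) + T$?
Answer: $52$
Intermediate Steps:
$C{\left(T \right)} = T$ ($C{\left(T \right)} = 0 \left(-3 - T\right) + T = 0 + T = T$)
$g{\left(y,v \right)} = 2 + v y$ ($g{\left(y,v \right)} = y v + 2 = v y + 2 = 2 + v y$)
$r = 13$ ($r = - \frac{2 - 80}{6} = \left(- \frac{1}{6}\right) \left(-78\right) = 13$)
$r W{\left(-2 \right)} = 13 \left(-2\right)^{2} = 13 \cdot 4 = 52$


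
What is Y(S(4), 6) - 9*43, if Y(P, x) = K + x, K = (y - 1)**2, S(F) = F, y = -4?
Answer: -356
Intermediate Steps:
K = 25 (K = (-4 - 1)**2 = (-5)**2 = 25)
Y(P, x) = 25 + x
Y(S(4), 6) - 9*43 = (25 + 6) - 9*43 = 31 - 387 = -356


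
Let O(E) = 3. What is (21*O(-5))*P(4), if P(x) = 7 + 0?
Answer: 441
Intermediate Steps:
P(x) = 7
(21*O(-5))*P(4) = (21*3)*7 = 63*7 = 441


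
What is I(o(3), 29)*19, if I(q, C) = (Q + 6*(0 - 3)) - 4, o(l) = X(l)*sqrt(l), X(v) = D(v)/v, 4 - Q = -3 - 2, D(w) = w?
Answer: -247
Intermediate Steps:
Q = 9 (Q = 4 - (-3 - 2) = 4 - 1*(-5) = 4 + 5 = 9)
X(v) = 1 (X(v) = v/v = 1)
o(l) = sqrt(l) (o(l) = 1*sqrt(l) = sqrt(l))
I(q, C) = -13 (I(q, C) = (9 + 6*(0 - 3)) - 4 = (9 + 6*(-3)) - 4 = (9 - 18) - 4 = -9 - 4 = -13)
I(o(3), 29)*19 = -13*19 = -247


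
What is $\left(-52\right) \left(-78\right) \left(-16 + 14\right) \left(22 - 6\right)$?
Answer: $-129792$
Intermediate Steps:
$\left(-52\right) \left(-78\right) \left(-16 + 14\right) \left(22 - 6\right) = 4056 \left(\left(-2\right) 16\right) = 4056 \left(-32\right) = -129792$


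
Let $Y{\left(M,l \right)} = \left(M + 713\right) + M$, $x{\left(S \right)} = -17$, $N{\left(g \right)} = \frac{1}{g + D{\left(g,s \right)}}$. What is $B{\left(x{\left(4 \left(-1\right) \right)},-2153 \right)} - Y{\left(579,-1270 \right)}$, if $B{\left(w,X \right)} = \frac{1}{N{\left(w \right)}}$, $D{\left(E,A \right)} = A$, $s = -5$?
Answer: $-1893$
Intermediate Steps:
$N{\left(g \right)} = \frac{1}{-5 + g}$ ($N{\left(g \right)} = \frac{1}{g - 5} = \frac{1}{-5 + g}$)
$Y{\left(M,l \right)} = 713 + 2 M$ ($Y{\left(M,l \right)} = \left(713 + M\right) + M = 713 + 2 M$)
$B{\left(w,X \right)} = -5 + w$ ($B{\left(w,X \right)} = \frac{1}{\frac{1}{-5 + w}} = -5 + w$)
$B{\left(x{\left(4 \left(-1\right) \right)},-2153 \right)} - Y{\left(579,-1270 \right)} = \left(-5 - 17\right) - \left(713 + 2 \cdot 579\right) = -22 - \left(713 + 1158\right) = -22 - 1871 = -1893$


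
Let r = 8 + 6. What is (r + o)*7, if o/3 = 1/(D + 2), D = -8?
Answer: 189/2 ≈ 94.500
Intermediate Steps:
r = 14
o = -½ (o = 3/(-8 + 2) = 3/(-6) = 3*(-⅙) = -½ ≈ -0.50000)
(r + o)*7 = (14 - ½)*7 = (27/2)*7 = 189/2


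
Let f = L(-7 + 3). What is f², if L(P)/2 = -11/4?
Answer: 121/4 ≈ 30.250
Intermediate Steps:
L(P) = -11/2 (L(P) = 2*(-11/4) = -11/2)
f = -11/2 ≈ -5.5000
f² = (-11/2)² = 121/4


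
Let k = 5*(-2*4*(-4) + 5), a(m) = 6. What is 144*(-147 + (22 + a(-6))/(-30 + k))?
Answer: -3277008/155 ≈ -21142.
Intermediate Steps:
k = 185 (k = 5*(-8*(-4) + 5) = 5*(32 + 5) = 5*37 = 185)
144*(-147 + (22 + a(-6))/(-30 + k)) = 144*(-147 + (22 + 6)/(-30 + 185)) = 144*(-147 + 28/155) = 144*(-22757/155) = -3277008/155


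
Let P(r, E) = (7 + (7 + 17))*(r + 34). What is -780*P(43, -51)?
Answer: -1861860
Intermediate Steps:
P(r, E) = 1054 + 31*r (P(r, E) = (7 + 24)*(34 + r) = 31*(34 + r) = 1054 + 31*r)
-780*P(43, -51) = -780*(1054 + 31*43) = -780*(1054 + 1333) = -780*2387 = -1861860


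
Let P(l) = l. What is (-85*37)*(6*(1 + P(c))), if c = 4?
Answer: -94350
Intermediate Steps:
(-85*37)*(6*(1 + P(c))) = (-85*37)*(6*(1 + 4)) = -18870*5 = -3145*30 = -94350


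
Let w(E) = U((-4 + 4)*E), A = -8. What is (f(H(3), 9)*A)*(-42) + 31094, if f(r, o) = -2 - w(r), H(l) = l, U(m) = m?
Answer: 30422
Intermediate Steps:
w(E) = 0 (w(E) = (-4 + 4)*E = 0*E = 0)
f(r, o) = -2 (f(r, o) = -2 - 1*0 = -2 + 0 = -2)
(f(H(3), 9)*A)*(-42) + 31094 = -2*(-8)*(-42) + 31094 = 16*(-42) + 31094 = -672 + 31094 = 30422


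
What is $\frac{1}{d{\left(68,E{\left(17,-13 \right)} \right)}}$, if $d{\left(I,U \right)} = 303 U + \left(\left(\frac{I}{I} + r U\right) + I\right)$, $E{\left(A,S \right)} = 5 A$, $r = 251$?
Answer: $\frac{1}{47159} \approx 2.1205 \cdot 10^{-5}$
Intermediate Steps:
$d{\left(I,U \right)} = 1 + I + 554 U$ ($d{\left(I,U \right)} = 303 U + \left(\left(\frac{I}{I} + 251 U\right) + I\right) = 303 U + \left(\left(1 + 251 U\right) + I\right) = 303 U + \left(1 + I + 251 U\right) = 1 + I + 554 U$)
$\frac{1}{d{\left(68,E{\left(17,-13 \right)} \right)}} = \frac{1}{1 + 68 + 554 \cdot 5 \cdot 17} = \frac{1}{1 + 68 + 554 \cdot 85} = \frac{1}{1 + 68 + 47090} = \frac{1}{47159}$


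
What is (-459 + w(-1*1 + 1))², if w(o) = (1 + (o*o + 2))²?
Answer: 202500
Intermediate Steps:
w(o) = (3 + o²)² (w(o) = (1 + (o² + 2))² = (1 + (2 + o²))² = (3 + o²)²)
(-459 + w(-1*1 + 1))² = (-459 + (3 + (-1*1 + 1)²)²)² = (-459 + (3 + (-1 + 1)²)²)² = (-459 + (3 + 0²)²)² = (-459 + (3 + 0)²)² = (-459 + 3²)² = (-459 + 9)² = (-450)² = 202500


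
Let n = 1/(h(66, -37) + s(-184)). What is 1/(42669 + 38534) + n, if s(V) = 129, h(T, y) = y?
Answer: 81295/7470676 ≈ 0.010882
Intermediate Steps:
n = 1/92 (n = 1/(-37 + 129) = 1/92 ≈ 0.010870)
1/(42669 + 38534) + n = 1/(42669 + 38534) + 1/92 = 1/81203 + 1/92 = 81295/7470676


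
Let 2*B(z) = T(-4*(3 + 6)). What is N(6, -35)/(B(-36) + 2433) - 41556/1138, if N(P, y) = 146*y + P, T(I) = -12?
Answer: -53332382/1380963 ≈ -38.620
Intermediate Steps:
B(z) = -6 (B(z) = (1/2)*(-12) = -6)
N(P, y) = P + 146*y
N(6, -35)/(B(-36) + 2433) - 41556/1138 = (6 + 146*(-35))/(-6 + 2433) - 41556/1138 = (6 - 5110)/2427 - 41556*1/1138 = -5104*1/2427 - 20778/569 = -5104/2427 - 20778/569 = -53332382/1380963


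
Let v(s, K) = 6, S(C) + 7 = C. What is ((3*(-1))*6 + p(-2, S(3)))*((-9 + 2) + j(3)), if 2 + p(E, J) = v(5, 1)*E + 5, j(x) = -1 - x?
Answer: 297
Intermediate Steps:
S(C) = -7 + C
p(E, J) = 3 + 6*E (p(E, J) = -2 + (6*E + 5) = -2 + (5 + 6*E) = 3 + 6*E)
((3*(-1))*6 + p(-2, S(3)))*((-9 + 2) + j(3)) = ((3*(-1))*6 + (3 + 6*(-2)))*((-9 + 2) + (-1 - 1*3)) = (-3*6 + (3 - 12))*(-7 + (-1 - 3)) = (-18 - 9)*(-7 - 4) = -27*(-11) = 297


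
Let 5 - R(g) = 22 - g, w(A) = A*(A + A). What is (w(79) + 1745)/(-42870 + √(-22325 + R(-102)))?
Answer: -304955745/918929672 - 14227*I*√5611/918929672 ≈ -0.33186 - 0.0011597*I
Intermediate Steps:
w(A) = 2*A² (w(A) = A*(2*A) = 2*A²)
R(g) = -17 + g (R(g) = 5 - (22 - g) = 5 + (-22 + g) = -17 + g)
(w(79) + 1745)/(-42870 + √(-22325 + R(-102))) = (2*79² + 1745)/(-42870 + √(-22325 + (-17 - 102))) = (2*6241 + 1745)/(-42870 + √(-22325 - 119)) = (12482 + 1745)/(-42870 + √(-22444)) = 14227/(-42870 + 2*I*√5611)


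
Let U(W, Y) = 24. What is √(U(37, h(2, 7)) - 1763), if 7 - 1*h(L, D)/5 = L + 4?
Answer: I*√1739 ≈ 41.701*I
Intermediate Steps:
h(L, D) = 15 - 5*L (h(L, D) = 35 - 5*(L + 4) = 35 - 5*(4 + L) = 35 + (-20 - 5*L) = 15 - 5*L)
√(U(37, h(2, 7)) - 1763) = √(24 - 1763) = √(-1739) = I*√1739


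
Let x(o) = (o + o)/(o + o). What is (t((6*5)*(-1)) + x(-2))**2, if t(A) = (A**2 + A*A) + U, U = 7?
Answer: 3268864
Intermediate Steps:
x(o) = 1 (x(o) = (2*o)/((2*o)) = (2*o)*(1/(2*o)) = 1)
t(A) = 7 + 2*A**2 (t(A) = (A**2 + A*A) + 7 = (A**2 + A**2) + 7 = 2*A**2 + 7 = 7 + 2*A**2)
(t((6*5)*(-1)) + x(-2))**2 = ((7 + 2*((6*5)*(-1))**2) + 1)**2 = ((7 + 2*(30*(-1))**2) + 1)**2 = ((7 + 2*(-30)**2) + 1)**2 = ((7 + 2*900) + 1)**2 = ((7 + 1800) + 1)**2 = (1807 + 1)**2 = 1808**2 = 3268864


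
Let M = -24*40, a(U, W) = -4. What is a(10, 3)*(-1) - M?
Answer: 964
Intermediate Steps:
M = -960
a(10, 3)*(-1) - M = -4*(-1) - 1*(-960) = 4 + 960 = 964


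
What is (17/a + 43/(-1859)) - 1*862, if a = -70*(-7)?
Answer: -785193887/910910 ≈ -861.99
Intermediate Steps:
a = 490
(17/a + 43/(-1859)) - 1*862 = (17/490 + 43/(-1859)) - 1*862 = (17*(1/490) + 43*(-1/1859)) - 862 = (17/490 - 43/1859) - 862 = 10533/910910 - 862 = -785193887/910910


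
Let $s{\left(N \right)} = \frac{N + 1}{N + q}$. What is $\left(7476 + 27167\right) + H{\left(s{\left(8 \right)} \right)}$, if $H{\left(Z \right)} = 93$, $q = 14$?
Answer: $34736$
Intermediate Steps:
$s{\left(N \right)} = \frac{1 + N}{14 + N}$ ($s{\left(N \right)} = \frac{N + 1}{N + 14} = \frac{1 + N}{14 + N}$)
$\left(7476 + 27167\right) + H{\left(s{\left(8 \right)} \right)} = \left(7476 + 27167\right) + 93 = 34643 + 93 = 34736$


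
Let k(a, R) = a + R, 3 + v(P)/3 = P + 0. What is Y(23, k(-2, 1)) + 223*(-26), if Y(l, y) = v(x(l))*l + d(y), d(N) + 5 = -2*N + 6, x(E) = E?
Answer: -4415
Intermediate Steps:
v(P) = -9 + 3*P (v(P) = -9 + 3*(P + 0) = -9 + 3*P)
k(a, R) = R + a
d(N) = 1 - 2*N (d(N) = -5 + (-2*N + 6) = -5 + (6 - 2*N) = 1 - 2*N)
Y(l, y) = 1 - 2*y + l*(-9 + 3*l) (Y(l, y) = (-9 + 3*l)*l + (1 - 2*y) = l*(-9 + 3*l) + (1 - 2*y) = 1 - 2*y + l*(-9 + 3*l))
Y(23, k(-2, 1)) + 223*(-26) = (1 - 2*(1 - 2) + 3*23*(-3 + 23)) + 223*(-26) = (1 - 2*(-1) + 3*23*20) - 5798 = (1 + 2 + 1380) - 5798 = 1383 - 5798 = -4415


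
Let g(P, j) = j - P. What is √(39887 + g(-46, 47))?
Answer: 2*√9995 ≈ 199.95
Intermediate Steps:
√(39887 + g(-46, 47)) = √(39887 + (47 - 1*(-46))) = √(39887 + (47 + 46)) = √(39887 + 93) = √39980 = 2*√9995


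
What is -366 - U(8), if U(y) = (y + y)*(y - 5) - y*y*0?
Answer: -414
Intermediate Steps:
U(y) = 2*y*(-5 + y) (U(y) = (2*y)*(-5 + y) - y²*0 = 2*y*(-5 + y) - 1*0 = 2*y*(-5 + y) + 0 = 2*y*(-5 + y))
-366 - U(8) = -366 - 2*8*(-5 + 8) = -366 - 2*8*3 = -366 - 1*48 = -366 - 48 = -414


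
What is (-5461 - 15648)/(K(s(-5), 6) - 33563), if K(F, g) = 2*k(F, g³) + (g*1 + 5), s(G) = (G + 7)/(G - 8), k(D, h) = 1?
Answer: 1919/3050 ≈ 0.62918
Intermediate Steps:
s(G) = (7 + G)/(-8 + G)
K(F, g) = 7 + g (K(F, g) = 2*1 + (g*1 + 5) = 2 + (g + 5) = 2 + (5 + g) = 7 + g)
(-5461 - 15648)/(K(s(-5), 6) - 33563) = (-5461 - 15648)/((7 + 6) - 33563) = -21109/(13 - 33563) = -21109/(-33550) = -21109*(-1/33550) = 1919/3050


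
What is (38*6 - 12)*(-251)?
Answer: -54216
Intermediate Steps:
(38*6 - 12)*(-251) = (228 - 12)*(-251) = 216*(-251) = -54216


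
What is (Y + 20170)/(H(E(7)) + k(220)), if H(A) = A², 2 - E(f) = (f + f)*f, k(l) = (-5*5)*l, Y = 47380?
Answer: 33775/1858 ≈ 18.178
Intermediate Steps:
k(l) = -25*l
E(f) = 2 - 2*f² (E(f) = 2 - (f + f)*f = 2 - 2*f*f = 2 - 2*f²)
(Y + 20170)/(H(E(7)) + k(220)) = (47380 + 20170)/((2 - 2*7²)² - 25*220) = 67550/((2 - 2*49)² - 5500) = 67550/((2 - 98)² - 5500) = 67550/((-96)² - 5500) = 67550/(9216 - 5500) = 67550/3716 = 67550*(1/3716) = 33775/1858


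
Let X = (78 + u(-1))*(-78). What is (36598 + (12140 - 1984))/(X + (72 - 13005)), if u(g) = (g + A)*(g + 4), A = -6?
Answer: -46754/17379 ≈ -2.6903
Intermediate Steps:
u(g) = (-6 + g)*(4 + g) (u(g) = (g - 6)*(g + 4) = (-6 + g)*(4 + g))
X = -4446 (X = (78 + (-24 + (-1)² - 2*(-1)))*(-78) = (78 + (-24 + 1 + 2))*(-78) = (78 - 21)*(-78) = 57*(-78) = -4446)
(36598 + (12140 - 1984))/(X + (72 - 13005)) = (36598 + (12140 - 1984))/(-4446 + (72 - 13005)) = (36598 + 10156)/(-4446 - 12933) = 46754/(-17379) = 46754*(-1/17379) = -46754/17379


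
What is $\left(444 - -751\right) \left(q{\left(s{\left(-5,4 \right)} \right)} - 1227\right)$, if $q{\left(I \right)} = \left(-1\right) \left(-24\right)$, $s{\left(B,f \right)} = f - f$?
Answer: $-1437585$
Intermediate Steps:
$s{\left(B,f \right)} = 0$
$q{\left(I \right)} = 24$
$\left(444 - -751\right) \left(q{\left(s{\left(-5,4 \right)} \right)} - 1227\right) = \left(444 - -751\right) \left(24 - 1227\right) = \left(444 + 751\right) \left(-1203\right) = 1195 \left(-1203\right) = -1437585$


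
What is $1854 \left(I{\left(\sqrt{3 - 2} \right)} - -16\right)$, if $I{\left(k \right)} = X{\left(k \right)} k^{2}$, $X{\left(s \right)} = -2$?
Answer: $25956$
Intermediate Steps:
$I{\left(k \right)} = - 2 k^{2}$
$1854 \left(I{\left(\sqrt{3 - 2} \right)} - -16\right) = 1854 \left(- 2 \left(\sqrt{3 - 2}\right)^{2} - -16\right) = 1854 \left(- 2 \left(\sqrt{1}\right)^{2} + 16\right) = 1854 \left(- 2 \cdot 1^{2} + 16\right) = 1854 \left(\left(-2\right) 1 + 16\right) = 1854 \left(-2 + 16\right) = 1854 \cdot 14 = 25956$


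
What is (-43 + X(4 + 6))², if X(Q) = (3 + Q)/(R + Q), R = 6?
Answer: 455625/256 ≈ 1779.8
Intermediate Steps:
X(Q) = (3 + Q)/(6 + Q)
(-43 + X(4 + 6))² = (-43 + (3 + (4 + 6))/(6 + (4 + 6)))² = (-43 + (3 + 10)/(6 + 10))² = (-43 + 13/16)² = (-675/16)² = 455625/256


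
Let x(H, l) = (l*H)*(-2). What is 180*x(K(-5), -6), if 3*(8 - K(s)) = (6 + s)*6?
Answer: 12960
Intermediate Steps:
K(s) = -4 - 2*s (K(s) = 8 - (6 + s)*6/3 = 8 - (36 + 6*s)/3 = 8 + (-12 - 2*s) = -4 - 2*s)
x(H, l) = -2*H*l (x(H, l) = (H*l)*(-2) = -2*H*l)
180*x(K(-5), -6) = 180*(-2*(-4 - 2*(-5))*(-6)) = 180*(-2*(-4 + 10)*(-6)) = 180*(-2*6*(-6)) = 180*72 = 12960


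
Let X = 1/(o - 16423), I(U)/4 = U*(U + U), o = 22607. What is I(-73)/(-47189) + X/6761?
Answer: -1782444895979/1972973222536 ≈ -0.90343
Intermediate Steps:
I(U) = 8*U**2 (I(U) = 4*(U*(U + U)) = 4*(U*(2*U)) = 4*(2*U**2) = 8*U**2)
X = 1/6184 (X = 1/(22607 - 16423) = 1/6184 ≈ 0.00016171)
I(-73)/(-47189) + X/6761 = (8*(-73)**2)/(-47189) + (1/6184)/6761 = (8*5329)*(-1/47189) + (1/6184)*(1/6761) = 42632*(-1/47189) + 1/41810024 = -42632/47189 + 1/41810024 = -1782444895979/1972973222536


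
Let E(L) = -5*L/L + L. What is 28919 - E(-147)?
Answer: 29071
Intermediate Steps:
E(L) = -5 + L (E(L) = -5*1 + L = -5 + L)
28919 - E(-147) = 28919 - (-5 - 147) = 28919 - 1*(-152) = 28919 + 152 = 29071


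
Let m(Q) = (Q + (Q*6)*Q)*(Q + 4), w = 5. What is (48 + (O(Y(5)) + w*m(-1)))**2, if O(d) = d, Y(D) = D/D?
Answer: 15376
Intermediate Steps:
Y(D) = 1
m(Q) = (4 + Q)*(Q + 6*Q**2) (m(Q) = (Q + (6*Q)*Q)*(4 + Q) = (Q + 6*Q**2)*(4 + Q) = (4 + Q)*(Q + 6*Q**2))
(48 + (O(Y(5)) + w*m(-1)))**2 = (48 + (1 + 5*(-(4 + 6*(-1)**2 + 25*(-1)))))**2 = (48 + (1 + 5*(-(4 + 6*1 - 25))))**2 = (48 + (1 + 5*(-(4 + 6 - 25))))**2 = (48 + (1 + 5*(-1*(-15))))**2 = (48 + (1 + 5*15))**2 = (48 + (1 + 75))**2 = (48 + 76)**2 = 124**2 = 15376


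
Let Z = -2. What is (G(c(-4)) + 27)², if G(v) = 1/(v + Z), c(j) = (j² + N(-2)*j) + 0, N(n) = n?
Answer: 354025/484 ≈ 731.46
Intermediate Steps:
c(j) = j² - 2*j (c(j) = (j² - 2*j) + 0 = j² - 2*j)
G(v) = 1/(-2 + v) (G(v) = 1/(v - 2) = 1/(-2 + v))
(G(c(-4)) + 27)² = (1/(-2 - 4*(-2 - 4)) + 27)² = (1/(-2 - 4*(-6)) + 27)² = (1/(-2 + 24) + 27)² = (1/22 + 27)² = (595/22)² = 354025/484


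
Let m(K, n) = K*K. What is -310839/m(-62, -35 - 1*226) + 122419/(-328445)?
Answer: -3308519161/40727180 ≈ -81.236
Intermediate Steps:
m(K, n) = K²
-310839/m(-62, -35 - 1*226) + 122419/(-328445) = -310839/((-62)²) + 122419/(-328445) = -310839/3844 + 122419*(-1/328445) = -310839*1/3844 - 3949/10595 = -310839/3844 - 3949/10595 = -3308519161/40727180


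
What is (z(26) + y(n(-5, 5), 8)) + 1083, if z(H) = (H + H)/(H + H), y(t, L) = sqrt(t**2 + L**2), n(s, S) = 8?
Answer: 1084 + 8*sqrt(2) ≈ 1095.3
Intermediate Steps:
y(t, L) = sqrt(L**2 + t**2)
z(H) = 1 (z(H) = (2*H)/((2*H)) = (2*H)*(1/(2*H)) = 1)
(z(26) + y(n(-5, 5), 8)) + 1083 = (1 + sqrt(8**2 + 8**2)) + 1083 = (1 + sqrt(64 + 64)) + 1083 = (1 + sqrt(128)) + 1083 = (1 + 8*sqrt(2)) + 1083 = 1084 + 8*sqrt(2)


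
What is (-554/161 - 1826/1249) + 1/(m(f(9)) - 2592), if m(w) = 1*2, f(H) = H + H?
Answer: -364823567/74402930 ≈ -4.9034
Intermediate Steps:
f(H) = 2*H
m(w) = 2
(-554/161 - 1826/1249) + 1/(m(f(9)) - 2592) = (-554/161 - 1826/1249) + 1/(2 - 2592) = (-554*1/161 - 1826*1/1249) + 1/(-2590) = (-554/161 - 1826/1249) - 1/2590 = -985932/201089 - 1/2590 = -364823567/74402930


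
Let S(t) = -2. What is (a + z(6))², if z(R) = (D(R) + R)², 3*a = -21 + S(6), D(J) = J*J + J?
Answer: 47458321/9 ≈ 5.2731e+6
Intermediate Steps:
D(J) = J + J² (D(J) = J² + J = J + J²)
a = -23/3 (a = (-21 - 2)/3 = (⅓)*(-23) = -23/3 ≈ -7.6667)
z(R) = (R + R*(1 + R))² (z(R) = (R*(1 + R) + R)² = (R + R*(1 + R))²)
(a + z(6))² = (-23/3 + 6²*(2 + 6)²)² = (-23/3 + 36*8²)² = (-23/3 + 36*64)² = (-23/3 + 2304)² = (6889/3)² = 47458321/9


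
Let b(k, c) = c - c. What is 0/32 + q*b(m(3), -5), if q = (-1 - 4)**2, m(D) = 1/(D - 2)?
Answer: 0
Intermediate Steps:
m(D) = 1/(-2 + D)
b(k, c) = 0
q = 25 (q = (-5)**2 = 25)
0/32 + q*b(m(3), -5) = 0/32 + 25*0 = 0*(1/32) + 0 = 0 + 0 = 0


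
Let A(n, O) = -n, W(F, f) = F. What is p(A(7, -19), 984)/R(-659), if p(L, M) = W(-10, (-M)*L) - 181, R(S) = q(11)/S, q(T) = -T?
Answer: -125869/11 ≈ -11443.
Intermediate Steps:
R(S) = -11/S (R(S) = (-1*11)/S = -11/S)
p(L, M) = -191 (p(L, M) = -10 - 181 = -191)
p(A(7, -19), 984)/R(-659) = -191/((-11/(-659))) = -191/((-11*(-1/659))) = -191/11/659 = -191*659/11 = -125869/11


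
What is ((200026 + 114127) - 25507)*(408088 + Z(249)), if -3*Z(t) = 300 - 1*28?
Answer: 353300394832/3 ≈ 1.1777e+11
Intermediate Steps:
Z(t) = -272/3 (Z(t) = -(300 - 1*28)/3 = -(300 - 28)/3 = -⅓*272 = -272/3)
((200026 + 114127) - 25507)*(408088 + Z(249)) = ((200026 + 114127) - 25507)*(408088 - 272/3) = (314153 - 25507)*(1223992/3) = 288646*(1223992/3) = 353300394832/3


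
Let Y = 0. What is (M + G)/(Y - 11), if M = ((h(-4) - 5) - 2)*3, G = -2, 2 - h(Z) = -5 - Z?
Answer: 14/11 ≈ 1.2727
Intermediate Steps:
h(Z) = 7 + Z (h(Z) = 2 - (-5 - Z) = 2 + (5 + Z) = 7 + Z)
M = -12 (M = (((7 - 4) - 5) - 2)*3 = ((3 - 5) - 2)*3 = (-2 - 2)*3 = -4*3 = -12)
(M + G)/(Y - 11) = (-12 - 2)/(0 - 11) = -14/(-11) = -14*(-1/11) = 14/11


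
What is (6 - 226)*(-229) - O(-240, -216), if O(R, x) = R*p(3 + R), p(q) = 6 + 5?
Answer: 53020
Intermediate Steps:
p(q) = 11
O(R, x) = 11*R (O(R, x) = R*11 = 11*R)
(6 - 226)*(-229) - O(-240, -216) = (6 - 226)*(-229) - 11*(-240) = -220*(-229) - 1*(-2640) = 50380 + 2640 = 53020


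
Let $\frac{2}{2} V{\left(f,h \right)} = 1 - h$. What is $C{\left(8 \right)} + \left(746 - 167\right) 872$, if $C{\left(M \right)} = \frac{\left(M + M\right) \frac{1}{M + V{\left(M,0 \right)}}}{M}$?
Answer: $\frac{4543994}{9} \approx 5.0489 \cdot 10^{5}$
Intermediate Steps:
$V{\left(f,h \right)} = 1 - h$
$C{\left(M \right)} = \frac{2}{1 + M}$ ($C{\left(M \right)} = \frac{\left(M + M\right) \frac{1}{M + \left(1 - 0\right)}}{M} = \frac{2 M \frac{1}{M + \left(1 + 0\right)}}{M} = \frac{2 M \frac{1}{M + 1}}{M} = \frac{2 M \frac{1}{1 + M}}{M} = \frac{2}{1 + M}$)
$C{\left(8 \right)} + \left(746 - 167\right) 872 = \frac{2}{1 + 8} + \left(746 - 167\right) 872 = \frac{2}{9} + 579 \cdot 872 = 2 \cdot \frac{1}{9} + 504888 = \frac{2}{9} + 504888 = \frac{4543994}{9}$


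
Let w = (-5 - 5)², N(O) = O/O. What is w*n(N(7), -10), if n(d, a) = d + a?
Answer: -900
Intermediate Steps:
N(O) = 1
n(d, a) = a + d
w = 100 (w = (-10)² = 100)
w*n(N(7), -10) = 100*(-10 + 1) = 100*(-9) = -900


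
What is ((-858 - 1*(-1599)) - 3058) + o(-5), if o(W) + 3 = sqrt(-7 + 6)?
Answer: -2320 + I ≈ -2320.0 + 1.0*I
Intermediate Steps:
o(W) = -3 + I (o(W) = -3 + sqrt(-7 + 6) = -3 + sqrt(-1) = -3 + I)
((-858 - 1*(-1599)) - 3058) + o(-5) = ((-858 - 1*(-1599)) - 3058) + (-3 + I) = ((-858 + 1599) - 3058) + (-3 + I) = (741 - 3058) + (-3 + I) = -2317 + (-3 + I) = -2320 + I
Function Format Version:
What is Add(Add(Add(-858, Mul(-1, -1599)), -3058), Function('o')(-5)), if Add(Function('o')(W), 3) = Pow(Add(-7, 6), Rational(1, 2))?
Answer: Add(-2320, I) ≈ Add(-2320.0, Mul(1.0000, I))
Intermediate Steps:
Function('o')(W) = Add(-3, I) (Function('o')(W) = Add(-3, Pow(Add(-7, 6), Rational(1, 2))) = Add(-3, Pow(-1, Rational(1, 2))) = Add(-3, I))
Add(Add(Add(-858, Mul(-1, -1599)), -3058), Function('o')(-5)) = Add(Add(Add(-858, Mul(-1, -1599)), -3058), Add(-3, I)) = Add(Add(Add(-858, 1599), -3058), Add(-3, I)) = Add(Add(741, -3058), Add(-3, I)) = Add(-2317, Add(-3, I)) = Add(-2320, I)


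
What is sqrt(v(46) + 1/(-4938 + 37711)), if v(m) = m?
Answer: sqrt(49407231107)/32773 ≈ 6.7823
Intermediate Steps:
sqrt(v(46) + 1/(-4938 + 37711)) = sqrt(46 + 1/(-4938 + 37711)) = sqrt(46 + 1/32773) = sqrt(1507559/32773) = sqrt(49407231107)/32773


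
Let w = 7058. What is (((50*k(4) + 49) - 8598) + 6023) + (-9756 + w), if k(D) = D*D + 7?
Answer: -4074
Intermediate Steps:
k(D) = 7 + D² (k(D) = D² + 7 = 7 + D²)
(((50*k(4) + 49) - 8598) + 6023) + (-9756 + w) = (((50*(7 + 4²) + 49) - 8598) + 6023) + (-9756 + 7058) = (((50*(7 + 16) + 49) - 8598) + 6023) - 2698 = (((50*23 + 49) - 8598) + 6023) - 2698 = (((1150 + 49) - 8598) + 6023) - 2698 = ((1199 - 8598) + 6023) - 2698 = (-7399 + 6023) - 2698 = -1376 - 2698 = -4074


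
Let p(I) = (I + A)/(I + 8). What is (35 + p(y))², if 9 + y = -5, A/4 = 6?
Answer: 10000/9 ≈ 1111.1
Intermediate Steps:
A = 24 (A = 4*6 = 24)
y = -14 (y = -9 - 5 = -14)
p(I) = (24 + I)/(8 + I) (p(I) = (I + 24)/(I + 8) = (24 + I)/(8 + I))
(35 + p(y))² = (35 + (24 - 14)/(8 - 14))² = (35 + 10/(-6))² = (35 - ⅙*10)² = (35 - 5/3)² = (100/3)² = 10000/9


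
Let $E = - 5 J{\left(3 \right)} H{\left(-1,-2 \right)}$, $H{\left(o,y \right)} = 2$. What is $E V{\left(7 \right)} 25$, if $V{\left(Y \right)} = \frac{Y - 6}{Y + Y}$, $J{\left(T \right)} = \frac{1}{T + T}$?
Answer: $- \frac{125}{42} \approx -2.9762$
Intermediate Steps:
$J{\left(T \right)} = \frac{1}{2 T}$
$V{\left(Y \right)} = \frac{-6 + Y}{2 Y}$
$E = - \frac{5}{3}$ ($E = - 5 \frac{1}{2 \cdot 3} \cdot 2 = - 5 \cdot \frac{1}{2} \cdot \frac{1}{3} \cdot 2 = \left(-5\right) \frac{1}{6} \cdot 2 = \left(- \frac{5}{6}\right) 2 = - \frac{5}{3} \approx -1.6667$)
$E V{\left(7 \right)} 25 = - \frac{5 \frac{-6 + 7}{2 \cdot 7}}{3} \cdot 25 = - \frac{5 \cdot \frac{1}{2} \cdot \frac{1}{7} \cdot 1}{3} \cdot 25 = \left(- \frac{5}{3}\right) \frac{1}{14} \cdot 25 = \left(- \frac{5}{42}\right) 25 = - \frac{125}{42}$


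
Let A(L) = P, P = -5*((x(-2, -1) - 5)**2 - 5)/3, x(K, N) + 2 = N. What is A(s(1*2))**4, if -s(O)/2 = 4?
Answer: 7573350625/81 ≈ 9.3498e+7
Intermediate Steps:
x(K, N) = -2 + N
s(O) = -8 (s(O) = -2*4 = -8)
P = -295/3 (P = -5*(((-2 - 1) - 5)**2 - 5)/3 = -5*((-3 - 5)**2 - 5)*(1/3) = -5*((-8)**2 - 5)*(1/3) = -5*(64 - 5)*(1/3) = -5*59*(1/3) = -295*1/3 = -295/3 ≈ -98.333)
A(L) = -295/3
A(s(1*2))**4 = (-295/3)**4 = 7573350625/81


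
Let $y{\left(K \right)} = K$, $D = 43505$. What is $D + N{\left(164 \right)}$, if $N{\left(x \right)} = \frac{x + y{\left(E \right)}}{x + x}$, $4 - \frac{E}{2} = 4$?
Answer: $\frac{87011}{2} \approx 43506.0$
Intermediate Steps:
$E = 0$ ($E = 8 - 8 = 0$)
$N{\left(x \right)} = \frac{1}{2}$ ($N{\left(x \right)} = \frac{x + 0}{x + x} = \frac{x}{2 x} = x \frac{1}{2 x} = \frac{1}{2}$)
$D + N{\left(164 \right)} = 43505 + \frac{1}{2} = \frac{87011}{2}$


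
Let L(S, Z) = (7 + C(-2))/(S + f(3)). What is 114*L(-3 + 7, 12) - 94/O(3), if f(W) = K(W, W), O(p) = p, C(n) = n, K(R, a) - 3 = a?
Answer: 77/3 ≈ 25.667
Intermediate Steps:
K(R, a) = 3 + a
f(W) = 3 + W
L(S, Z) = 5/(6 + S) (L(S, Z) = (7 - 2)/(S + (3 + 3)) = 5/(S + 6) = 5/(6 + S))
114*L(-3 + 7, 12) - 94/O(3) = 114*(5/(6 + (-3 + 7))) - 94/3 = 114*(5/(6 + 4)) - 94*1/3 = 114*(5/10) - 94/3 = 114*(5*(1/10)) - 94/3 = 114*(1/2) - 94/3 = 57 - 94/3 = 77/3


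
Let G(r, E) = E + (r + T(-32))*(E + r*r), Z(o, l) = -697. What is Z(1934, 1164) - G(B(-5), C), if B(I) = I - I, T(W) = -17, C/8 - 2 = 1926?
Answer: 246087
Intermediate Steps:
C = 15424 (C = 16 + 8*1926 = 16 + 15408 = 15424)
B(I) = 0
G(r, E) = E + (-17 + r)*(E + r**2) (G(r, E) = E + (r - 17)*(E + r*r) = E + (-17 + r)*(E + r**2))
Z(1934, 1164) - G(B(-5), C) = -697 - (0**3 - 17*0**2 - 16*15424 + 15424*0) = -697 - (0 - 17*0 - 246784 + 0) = -697 - (0 + 0 - 246784 + 0) = -697 - 1*(-246784) = -697 + 246784 = 246087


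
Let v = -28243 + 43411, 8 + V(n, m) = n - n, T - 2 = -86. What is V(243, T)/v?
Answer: -1/1896 ≈ -0.00052743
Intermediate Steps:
T = -84 (T = 2 - 86 = -84)
V(n, m) = -8 (V(n, m) = -8 + (n - n) = -8 + 0 = -8)
v = 15168
V(243, T)/v = -8/15168 = -8*1/15168 = -1/1896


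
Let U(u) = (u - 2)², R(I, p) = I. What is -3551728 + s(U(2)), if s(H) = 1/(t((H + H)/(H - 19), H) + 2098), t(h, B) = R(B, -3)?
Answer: -7451525343/2098 ≈ -3.5517e+6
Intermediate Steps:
t(h, B) = B
U(u) = (-2 + u)²
s(H) = 1/(2098 + H) (s(H) = 1/(H + 2098) = 1/(2098 + H))
-3551728 + s(U(2)) = -3551728 + 1/(2098 + (-2 + 2)²) = -3551728 + 1/(2098 + 0²) = -3551728 + 1/(2098 + 0) = -3551728 + 1/2098 = -7451525343/2098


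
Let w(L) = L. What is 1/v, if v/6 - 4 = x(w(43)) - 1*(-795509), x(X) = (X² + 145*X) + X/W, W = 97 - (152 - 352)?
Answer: 99/477336704 ≈ 2.0740e-7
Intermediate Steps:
W = 297 (W = 97 - 1*(-200) = 97 + 200 = 297)
x(X) = X² + 43066*X/297 (x(X) = (X² + 145*X) + X/297 = X² + 43066*X/297)
v = 477336704/99 (v = 24 + 6*((1/297)*43*(43066 + 297*43) - 1*(-795509)) = 24 + 6*((1/297)*43*(43066 + 12771) + 795509) = 24 + 6*((1/297)*43*55837 + 795509) = 24 + 6*(2400991/297 + 795509) = 24 + 6*(238667164/297) = 24 + 477334328/99 = 477336704/99 ≈ 4.8216e+6)
1/v = 1/(477336704/99) = 99/477336704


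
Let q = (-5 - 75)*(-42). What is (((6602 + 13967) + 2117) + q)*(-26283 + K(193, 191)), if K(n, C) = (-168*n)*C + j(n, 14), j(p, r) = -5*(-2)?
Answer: -161986767822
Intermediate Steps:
j(p, r) = 10
q = 3360 (q = -80*(-42) = 3360)
K(n, C) = 10 - 168*C*n (K(n, C) = (-168*n)*C + 10 = -168*C*n + 10 = 10 - 168*C*n)
(((6602 + 13967) + 2117) + q)*(-26283 + K(193, 191)) = (((6602 + 13967) + 2117) + 3360)*(-26283 + (10 - 168*191*193)) = ((20569 + 2117) + 3360)*(-26283 + (10 - 6192984)) = (22686 + 3360)*(-26283 - 6192974) = 26046*(-6219257) = -161986767822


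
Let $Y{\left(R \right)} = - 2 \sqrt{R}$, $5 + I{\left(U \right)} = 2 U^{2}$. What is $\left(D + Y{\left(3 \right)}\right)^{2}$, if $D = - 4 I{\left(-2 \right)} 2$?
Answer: $588 + 96 \sqrt{3} \approx 754.28$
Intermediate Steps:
$I{\left(U \right)} = -5 + 2 U^{2}$
$D = -24$ ($D = - 4 \left(-5 + 2 \left(-2\right)^{2}\right) 2 = - 4 \left(-5 + 2 \cdot 4\right) 2 = - 4 \left(-5 + 8\right) 2 = \left(-4\right) 3 \cdot 2 = \left(-12\right) 2 = -24$)
$\left(D + Y{\left(3 \right)}\right)^{2} = \left(-24 - 2 \sqrt{3}\right)^{2}$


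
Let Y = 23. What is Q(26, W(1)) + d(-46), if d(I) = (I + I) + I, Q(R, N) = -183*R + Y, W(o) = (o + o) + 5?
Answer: -4873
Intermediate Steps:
W(o) = 5 + 2*o (W(o) = 2*o + 5 = 5 + 2*o)
Q(R, N) = 23 - 183*R (Q(R, N) = -183*R + 23 = 23 - 183*R)
d(I) = 3*I (d(I) = 2*I + I = 3*I)
Q(26, W(1)) + d(-46) = (23 - 183*26) + 3*(-46) = (23 - 4758) - 138 = -4735 - 138 = -4873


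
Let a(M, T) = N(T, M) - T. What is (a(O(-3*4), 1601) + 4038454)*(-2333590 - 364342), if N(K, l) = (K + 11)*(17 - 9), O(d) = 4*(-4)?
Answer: -10925947419068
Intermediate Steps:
O(d) = -16
N(K, l) = 88 + 8*K (N(K, l) = (11 + K)*8 = 88 + 8*K)
a(M, T) = 88 + 7*T (a(M, T) = (88 + 8*T) - T = 88 + 7*T)
(a(O(-3*4), 1601) + 4038454)*(-2333590 - 364342) = ((88 + 7*1601) + 4038454)*(-2333590 - 364342) = ((88 + 11207) + 4038454)*(-2697932) = (11295 + 4038454)*(-2697932) = 4049749*(-2697932) = -10925947419068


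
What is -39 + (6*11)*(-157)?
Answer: -10401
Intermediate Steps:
-39 + (6*11)*(-157) = -39 + 66*(-157) = -39 - 10362 = -10401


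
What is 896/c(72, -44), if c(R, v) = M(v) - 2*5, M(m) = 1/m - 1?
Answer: -39424/485 ≈ -81.287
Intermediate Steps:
M(m) = -1 + 1/m
c(R, v) = -10 + (1 - v)/v (c(R, v) = (1 - v)/v - 2*5 = (1 - v)/v - 10 = -10 + (1 - v)/v)
896/c(72, -44) = 896/(-11 + 1/(-44)) = 896/(-11 - 1/44) = 896/(-485/44) = 896*(-44/485) = -39424/485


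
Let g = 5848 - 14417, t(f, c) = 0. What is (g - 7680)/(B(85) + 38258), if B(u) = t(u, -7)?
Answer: -16249/38258 ≈ -0.42472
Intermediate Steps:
B(u) = 0
g = -8569
(g - 7680)/(B(85) + 38258) = (-8569 - 7680)/(0 + 38258) = -16249/38258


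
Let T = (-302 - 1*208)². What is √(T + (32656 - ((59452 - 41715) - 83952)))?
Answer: √358971 ≈ 599.14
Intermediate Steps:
T = 260100 (T = (-302 - 208)² = (-510)² = 260100)
√(T + (32656 - ((59452 - 41715) - 83952))) = √(260100 + (32656 - ((59452 - 41715) - 83952))) = √(260100 + (32656 - (17737 - 83952))) = √(260100 + (32656 - 1*(-66215))) = √(260100 + (32656 + 66215)) = √(260100 + 98871) = √358971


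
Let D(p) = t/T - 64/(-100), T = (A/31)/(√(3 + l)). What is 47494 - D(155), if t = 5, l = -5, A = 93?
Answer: 1187334/25 - 5*I*√2/3 ≈ 47493.0 - 2.357*I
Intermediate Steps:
T = -3*I*√2/2 (T = (93/31)/(√(3 - 5)) = (93*(1/31))/(√(-2)) = 3/((I*√2)) = 3*(-I*√2/2) = -3*I*√2/2 ≈ -2.1213*I)
D(p) = 16/25 + 5*I*√2/3 (D(p) = 5/((-3*I*√2/2)) - 64/(-100) = 5*(I*√2/3) - 64*(-1/100) = 5*I*√2/3 + 16/25 = 16/25 + 5*I*√2/3)
47494 - D(155) = 47494 - (16/25 + 5*I*√2/3) = 47494 + (-16/25 - 5*I*√2/3) = 1187334/25 - 5*I*√2/3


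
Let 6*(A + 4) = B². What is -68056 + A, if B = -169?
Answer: -379799/6 ≈ -63300.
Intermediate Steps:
A = 28537/6 (A = -4 + (⅙)*(-169)² = -4 + (⅙)*28561 = -4 + 28561/6 = 28537/6 ≈ 4756.2)
-68056 + A = -68056 + 28537/6 = -379799/6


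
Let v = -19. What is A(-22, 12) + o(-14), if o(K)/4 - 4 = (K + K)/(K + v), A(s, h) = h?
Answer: 1036/33 ≈ 31.394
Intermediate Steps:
o(K) = 16 + 8*K/(-19 + K) (o(K) = 16 + 4*((K + K)/(K - 19)) = 16 + 4*((2*K)/(-19 + K)) = 16 + 4*(2*K/(-19 + K)) = 16 + 8*K/(-19 + K))
A(-22, 12) + o(-14) = 12 + 8*(-38 + 3*(-14))/(-19 - 14) = 12 + 8*(-38 - 42)/(-33) = 12 + 8*(-1/33)*(-80) = 12 + 640/33 = 1036/33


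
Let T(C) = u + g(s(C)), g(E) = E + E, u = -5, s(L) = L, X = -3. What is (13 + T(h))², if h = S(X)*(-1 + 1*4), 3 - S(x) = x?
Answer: 1936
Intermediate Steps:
S(x) = 3 - x
g(E) = 2*E
h = 18 (h = (3 - 1*(-3))*(-1 + 1*4) = (3 + 3)*(-1 + 4) = 6*3 = 18)
T(C) = -5 + 2*C
(13 + T(h))² = (13 + (-5 + 2*18))² = (13 + (-5 + 36))² = (13 + 31)² = 44² = 1936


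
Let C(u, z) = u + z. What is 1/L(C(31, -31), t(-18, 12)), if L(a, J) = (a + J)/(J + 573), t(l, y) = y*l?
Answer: -119/72 ≈ -1.6528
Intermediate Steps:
t(l, y) = l*y
L(a, J) = (J + a)/(573 + J)
1/L(C(31, -31), t(-18, 12)) = 1/((-18*12 + (31 - 31))/(573 - 18*12)) = 1/((-216 + 0)/(573 - 216)) = 1/(-216/357) = 1/((1/357)*(-216)) = 1/(-72/119) = -119/72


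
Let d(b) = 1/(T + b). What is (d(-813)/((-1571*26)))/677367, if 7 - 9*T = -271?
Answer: 1/21639240993422 ≈ 4.6212e-14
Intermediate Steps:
T = 278/9 (T = 7/9 - 1/9*(-271) = 7/9 + 271/9 = 278/9 ≈ 30.889)
d(b) = 1/(278/9 + b)
(d(-813)/((-1571*26)))/677367 = ((9/(278 + 9*(-813)))/((-1571*26)))/677367 = ((9/(278 - 7317))/(-40846))*(1/677367) = ((9/(-7039))*(-1/40846))*(1/677367) = ((9*(-1/7039))*(-1/40846))*(1/677367) = -9/7039*(-1/40846)*(1/677367) = (9/287514994)*(1/677367) = 1/21639240993422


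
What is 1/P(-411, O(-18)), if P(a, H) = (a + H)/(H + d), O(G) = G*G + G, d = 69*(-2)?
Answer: -8/5 ≈ -1.6000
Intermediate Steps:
d = -138
O(G) = G + G**2 (O(G) = G**2 + G = G + G**2)
P(a, H) = (H + a)/(-138 + H) (P(a, H) = (a + H)/(H - 138) = (H + a)/(-138 + H))
1/P(-411, O(-18)) = 1/((-18*(1 - 18) - 411)/(-138 - 18*(1 - 18))) = 1/((-18*(-17) - 411)/(-138 - 18*(-17))) = 1/((306 - 411)/(-138 + 306)) = 1/(-105/168) = 1/((1/168)*(-105)) = 1/(-5/8) = -8/5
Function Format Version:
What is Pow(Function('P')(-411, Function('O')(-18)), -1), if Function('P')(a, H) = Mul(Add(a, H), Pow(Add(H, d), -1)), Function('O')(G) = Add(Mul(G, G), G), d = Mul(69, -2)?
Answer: Rational(-8, 5) ≈ -1.6000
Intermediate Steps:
d = -138
Function('O')(G) = Add(G, Pow(G, 2)) (Function('O')(G) = Add(Pow(G, 2), G) = Add(G, Pow(G, 2)))
Function('P')(a, H) = Mul(Pow(Add(-138, H), -1), Add(H, a)) (Function('P')(a, H) = Mul(Add(a, H), Pow(Add(H, -138), -1)) = Mul(Add(H, a), Pow(Add(-138, H), -1)) = Mul(Pow(Add(-138, H), -1), Add(H, a)))
Pow(Function('P')(-411, Function('O')(-18)), -1) = Pow(Mul(Pow(Add(-138, Mul(-18, Add(1, -18))), -1), Add(Mul(-18, Add(1, -18)), -411)), -1) = Pow(Mul(Pow(Add(-138, Mul(-18, -17)), -1), Add(Mul(-18, -17), -411)), -1) = Pow(Mul(Pow(Add(-138, 306), -1), Add(306, -411)), -1) = Pow(Mul(Pow(168, -1), -105), -1) = Pow(Mul(Rational(1, 168), -105), -1) = Pow(Rational(-5, 8), -1) = Rational(-8, 5)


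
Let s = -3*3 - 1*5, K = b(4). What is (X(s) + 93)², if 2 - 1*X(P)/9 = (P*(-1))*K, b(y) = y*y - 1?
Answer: 3164841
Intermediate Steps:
b(y) = -1 + y² (b(y) = y² - 1 = -1 + y²)
K = 15 (K = -1 + 4² = -1 + 16 = 15)
s = -14 (s = -9 - 5 = -14)
X(P) = 18 + 135*P (X(P) = 18 - 9*P*(-1)*15 = 18 - 9*(-P)*15 = 18 - (-135)*P = 18 + 135*P)
(X(s) + 93)² = ((18 + 135*(-14)) + 93)² = ((18 - 1890) + 93)² = (-1872 + 93)² = (-1779)² = 3164841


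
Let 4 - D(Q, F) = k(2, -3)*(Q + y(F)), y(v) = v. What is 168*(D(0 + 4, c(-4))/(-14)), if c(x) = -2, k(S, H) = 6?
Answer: 96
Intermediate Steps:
D(Q, F) = 4 - 6*F - 6*Q (D(Q, F) = 4 - 6*(Q + F) = 4 - 6*(F + Q) = 4 - (6*F + 6*Q) = 4 + (-6*F - 6*Q) = 4 - 6*F - 6*Q)
168*(D(0 + 4, c(-4))/(-14)) = 168*((4 - 6*(-2) - 6*(0 + 4))/(-14)) = 168*((4 + 12 - 6*4)*(-1/14)) = 168*((4 + 12 - 24)*(-1/14)) = 168*(-8*(-1/14)) = 168*(4/7) = 96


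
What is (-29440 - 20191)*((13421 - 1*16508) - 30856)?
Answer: 1684625033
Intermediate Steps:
(-29440 - 20191)*((13421 - 1*16508) - 30856) = -49631*((13421 - 16508) - 30856) = -49631*(-3087 - 30856) = -49631*(-33943) = 1684625033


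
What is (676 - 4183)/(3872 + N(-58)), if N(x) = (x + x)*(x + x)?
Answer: -1169/5776 ≈ -0.20239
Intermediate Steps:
N(x) = 4*x**2 (N(x) = (2*x)*(2*x) = 4*x**2)
(676 - 4183)/(3872 + N(-58)) = (676 - 4183)/(3872 + 4*(-58)**2) = -3507/(3872 + 4*3364) = -3507/(3872 + 13456) = -3507/17328 = -3507*1/17328 = -1169/5776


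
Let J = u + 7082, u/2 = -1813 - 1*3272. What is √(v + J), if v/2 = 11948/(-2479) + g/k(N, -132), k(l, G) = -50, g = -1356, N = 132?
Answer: 2*I*√116893945451/12395 ≈ 55.167*I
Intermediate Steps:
u = -10170 (u = 2*(-1813 - 1*3272) = 2*(-1813 - 3272) = 2*(-5085) = -10170)
v = 2764124/61975 (v = 2*(11948/(-2479) - 1356/(-50)) = 2*(11948*(-1/2479) - 1356*(-1/50)) = 2*(-11948/2479 + 678/25) = 2*(1382062/61975) = 2764124/61975 ≈ 44.601)
J = -3088 (J = -10170 + 7082 = -3088)
√(v + J) = √(2764124/61975 - 3088) = √(-188614676/61975) = 2*I*√116893945451/12395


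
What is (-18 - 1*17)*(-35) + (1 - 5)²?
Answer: 1241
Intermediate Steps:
(-18 - 1*17)*(-35) + (1 - 5)² = (-18 - 17)*(-35) + (-4)² = -35*(-35) + 16 = 1225 + 16 = 1241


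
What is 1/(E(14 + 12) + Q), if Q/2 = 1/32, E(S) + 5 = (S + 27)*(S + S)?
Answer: 16/44017 ≈ 0.00036350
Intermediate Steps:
E(S) = -5 + 2*S*(27 + S) (E(S) = -5 + (S + 27)*(S + S) = -5 + (27 + S)*(2*S) = -5 + 2*S*(27 + S))
Q = 1/16 (Q = 2/32 = 2*(1/32) = 1/16 ≈ 0.062500)
1/(E(14 + 12) + Q) = 1/((-5 + 2*(14 + 12)² + 54*(14 + 12)) + 1/16) = 1/((-5 + 2*26² + 54*26) + 1/16) = 1/((-5 + 2*676 + 1404) + 1/16) = 1/((-5 + 1352 + 1404) + 1/16) = 1/(2751 + 1/16) = 1/(44017/16) = 16/44017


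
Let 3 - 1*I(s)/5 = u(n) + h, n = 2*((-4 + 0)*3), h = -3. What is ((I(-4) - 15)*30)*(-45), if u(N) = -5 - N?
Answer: 108000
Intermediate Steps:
n = -24 (n = 2*(-4*3) = 2*(-12) = -24)
I(s) = -65 (I(s) = 15 - 5*((-5 - 1*(-24)) - 3) = 15 - 5*((-5 + 24) - 3) = 15 - 5*(19 - 3) = 15 - 5*16 = 15 - 80 = -65)
((I(-4) - 15)*30)*(-45) = ((-65 - 15)*30)*(-45) = -80*30*(-45) = -2400*(-45) = 108000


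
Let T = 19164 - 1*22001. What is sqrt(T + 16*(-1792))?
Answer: 9*I*sqrt(389) ≈ 177.51*I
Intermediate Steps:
T = -2837 (T = 19164 - 22001 = -2837)
sqrt(T + 16*(-1792)) = sqrt(-2837 + 16*(-1792)) = sqrt(-2837 - 28672) = sqrt(-31509) = 9*I*sqrt(389)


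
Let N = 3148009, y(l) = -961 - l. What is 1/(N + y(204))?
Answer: 1/3146844 ≈ 3.1778e-7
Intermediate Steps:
1/(N + y(204)) = 1/(3148009 + (-961 - 1*204)) = 1/(3148009 + (-961 - 204)) = 1/(3148009 - 1165) = 1/3146844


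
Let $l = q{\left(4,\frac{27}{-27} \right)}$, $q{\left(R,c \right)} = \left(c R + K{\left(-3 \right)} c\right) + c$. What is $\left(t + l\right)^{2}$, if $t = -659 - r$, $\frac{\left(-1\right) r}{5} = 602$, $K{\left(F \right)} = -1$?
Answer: $5508409$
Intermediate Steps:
$r = -3010$ ($r = \left(-5\right) 602 = -3010$)
$t = 2351$ ($t = -659 - -3010 = -659 + 3010 = 2351$)
$q{\left(R,c \right)} = R c$ ($q{\left(R,c \right)} = \left(c R - c\right) + c = \left(R c - c\right) + c = \left(- c + R c\right) + c = R c$)
$l = -4$ ($l = 4 \frac{27}{-27} = 4 \cdot 27 \left(- \frac{1}{27}\right) = 4 \left(-1\right) = -4$)
$\left(t + l\right)^{2} = \left(2351 - 4\right)^{2} = 2347^{2} = 5508409$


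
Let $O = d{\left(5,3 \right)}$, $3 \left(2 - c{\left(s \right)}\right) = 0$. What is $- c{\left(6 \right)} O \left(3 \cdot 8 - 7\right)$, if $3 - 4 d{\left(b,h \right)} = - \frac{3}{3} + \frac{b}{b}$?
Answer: $- \frac{51}{2} \approx -25.5$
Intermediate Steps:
$c{\left(s \right)} = 2$ ($c{\left(s \right)} = 2 - 0 = 2 + 0 = 2$)
$d{\left(b,h \right)} = \frac{3}{4}$ ($d{\left(b,h \right)} = \frac{3}{4} - \frac{- \frac{3}{3} + \frac{b}{b}}{4} = \frac{3}{4} - \frac{\left(-3\right) \frac{1}{3} + 1}{4} = \frac{3}{4} - \frac{-1 + 1}{4} = \frac{3}{4} - 0 = \frac{3}{4} + 0 = \frac{3}{4}$)
$O = \frac{3}{4} \approx 0.75$
$- c{\left(6 \right)} O \left(3 \cdot 8 - 7\right) = \left(-1\right) 2 \frac{3 \left(3 \cdot 8 - 7\right)}{4} = - 2 \frac{3 \left(24 - 7\right)}{4} = - 2 \cdot \frac{3}{4} \cdot 17 = \left(-2\right) \frac{51}{4} = - \frac{51}{2}$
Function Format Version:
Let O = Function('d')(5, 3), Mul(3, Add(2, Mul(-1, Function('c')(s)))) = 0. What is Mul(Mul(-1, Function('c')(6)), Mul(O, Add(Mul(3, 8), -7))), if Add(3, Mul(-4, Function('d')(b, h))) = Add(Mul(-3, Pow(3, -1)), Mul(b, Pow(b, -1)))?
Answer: Rational(-51, 2) ≈ -25.500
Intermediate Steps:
Function('c')(s) = 2 (Function('c')(s) = Add(2, Mul(Rational(-1, 3), 0)) = Add(2, 0) = 2)
Function('d')(b, h) = Rational(3, 4) (Function('d')(b, h) = Add(Rational(3, 4), Mul(Rational(-1, 4), Add(Mul(-3, Pow(3, -1)), Mul(b, Pow(b, -1))))) = Add(Rational(3, 4), Mul(Rational(-1, 4), Add(Mul(-3, Rational(1, 3)), 1))) = Add(Rational(3, 4), Mul(Rational(-1, 4), Add(-1, 1))) = Add(Rational(3, 4), Mul(Rational(-1, 4), 0)) = Add(Rational(3, 4), 0) = Rational(3, 4))
O = Rational(3, 4) ≈ 0.75000
Mul(Mul(-1, Function('c')(6)), Mul(O, Add(Mul(3, 8), -7))) = Mul(Mul(-1, 2), Mul(Rational(3, 4), Add(Mul(3, 8), -7))) = Mul(-2, Mul(Rational(3, 4), Add(24, -7))) = Mul(-2, Mul(Rational(3, 4), 17)) = Mul(-2, Rational(51, 4)) = Rational(-51, 2)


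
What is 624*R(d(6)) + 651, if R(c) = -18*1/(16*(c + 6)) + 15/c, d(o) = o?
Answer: 4305/2 ≈ 2152.5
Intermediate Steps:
R(c) = -18/(96 + 16*c) + 15/c (R(c) = -18*1/(16*(6 + c)) + 15/c = -18/(96 + 16*c) + 15/c)
624*R(d(6)) + 651 = 624*((3/8)*(240 + 37*6)/(6*(6 + 6))) + 651 = 624*((3/8)*(⅙)*(240 + 222)/12) + 651 = 624*((3/8)*(⅙)*(1/12)*462) + 651 = 624*(77/32) + 651 = 3003/2 + 651 = 4305/2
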